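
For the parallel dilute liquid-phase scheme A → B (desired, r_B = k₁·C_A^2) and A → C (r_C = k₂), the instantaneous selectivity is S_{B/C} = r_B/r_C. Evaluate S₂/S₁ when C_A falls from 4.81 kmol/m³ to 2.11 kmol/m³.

0.192

S_{B/C} = (k₁/k₂)·C_A^2, so S₂/S₁ = (C_{A,2}/C_{A,1})^2.
= (2.11/4.81)^2 = (0.4387)^2 = 0.192.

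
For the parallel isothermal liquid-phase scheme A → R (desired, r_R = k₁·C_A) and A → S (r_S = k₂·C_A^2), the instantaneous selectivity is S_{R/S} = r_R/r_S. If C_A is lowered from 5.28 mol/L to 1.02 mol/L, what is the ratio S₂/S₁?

5.18

S_{R/S} = (k₁/k₂)·C_A⁻¹, so S₂/S₁ = (C_{A,2}/C_{A,1})⁻¹.
= 5.28/1.02 = 5.18.
Selectivity toward R rises as C_A falls — low-concentration operation is favoured.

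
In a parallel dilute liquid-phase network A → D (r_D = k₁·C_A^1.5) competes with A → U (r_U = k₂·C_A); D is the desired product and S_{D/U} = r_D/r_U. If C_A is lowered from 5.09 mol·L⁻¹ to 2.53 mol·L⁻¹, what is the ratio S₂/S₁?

S_{D/U} = (k₁/k₂)·C_A^0.5, so S₂/S₁ = (C_{A,2}/C_{A,1})^0.5.
= (2.53/5.09)^0.5 = (0.4971)^0.5 = 0.705.
Selectivity toward D falls as C_A falls — high-concentration operation is favoured.

0.705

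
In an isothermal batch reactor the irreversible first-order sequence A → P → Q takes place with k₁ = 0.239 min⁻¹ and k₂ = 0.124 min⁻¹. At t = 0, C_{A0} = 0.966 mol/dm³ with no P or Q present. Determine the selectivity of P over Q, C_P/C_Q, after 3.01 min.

4.44

For first-order series with pure A initially, C_P(t) = k₁C_{A0}/(k₂−k₁)·(e^(−k₁t) − e^(−k₂t)).
e^(−k₁t) = e^(−0.239×3.01) = e^(−0.7194) = 0.4870; e^(−k₂t) = e^(−0.3732) = 0.6885.
C_P = 0.239×0.966/(0.124−0.239) × (0.4870−0.6885) = (-2.008)×(-0.2015) = 0.4044 mol/dm³.
C_A = C_{A0}e^(−k₁t) = 0.4705 mol/dm³, so C_Q = C_{A0}−C_A−C_P = 0.09108 mol/dm³; C_P/C_Q = 4.44.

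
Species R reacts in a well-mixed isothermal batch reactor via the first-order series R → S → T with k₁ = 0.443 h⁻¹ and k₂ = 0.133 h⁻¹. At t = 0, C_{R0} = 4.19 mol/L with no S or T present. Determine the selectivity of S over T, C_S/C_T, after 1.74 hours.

7.31

The intermediate concentration in a first-order A→B→C sequence is C_S = k₁C_{R0}(e^(−k₁t) − e^(−k₂t))/(k₂−k₁).
e^(−k₁t) = e^(−0.443×1.74) = e^(−0.7708) = 0.4626; e^(−k₂t) = e^(−0.2314) = 0.7934.
C_S = 0.443×4.19/(0.133−0.443) × (0.4626−0.7934) = (-5.988)×(-0.3308) = 1.981 mol/L.
C_R = C_{R0}e^(−k₁t) = 1.938 mol/L, so C_T = C_{R0}−C_R−C_S = 0.2710 mol/L; C_S/C_T = 7.31.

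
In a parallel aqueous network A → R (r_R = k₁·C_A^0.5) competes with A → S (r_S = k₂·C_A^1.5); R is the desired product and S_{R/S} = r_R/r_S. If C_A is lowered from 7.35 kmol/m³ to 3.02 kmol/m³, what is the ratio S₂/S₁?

2.43

S_{R/S} = (k₁/k₂)·C_A⁻¹, so S₂/S₁ = (C_{A,2}/C_{A,1})⁻¹.
= 7.35/3.02 = 2.43.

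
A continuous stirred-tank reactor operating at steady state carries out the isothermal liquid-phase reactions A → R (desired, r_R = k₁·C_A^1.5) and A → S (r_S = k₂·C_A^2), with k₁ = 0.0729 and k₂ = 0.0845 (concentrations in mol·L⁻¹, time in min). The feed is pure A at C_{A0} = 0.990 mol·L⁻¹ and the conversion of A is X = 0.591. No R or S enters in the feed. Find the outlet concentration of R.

Exit C_A = C_{A0}(1−X) = 0.990×0.409 = 0.4049 mol·L⁻¹.
In a CSTR the entire volume is at exit conditions, so r_R = 0.0729×0.4049^1.5 = 0.01878 and r_S = 0.0845×0.4049^2 = 0.01385.
Fraction of consumed A going to R: r_R/(r_R+r_S) = 0.5755.
C_R = 0.5755·C_{A0}·X = 0.5755×0.990×0.591 = 0.337 mol·L⁻¹.

0.337 mol·L⁻¹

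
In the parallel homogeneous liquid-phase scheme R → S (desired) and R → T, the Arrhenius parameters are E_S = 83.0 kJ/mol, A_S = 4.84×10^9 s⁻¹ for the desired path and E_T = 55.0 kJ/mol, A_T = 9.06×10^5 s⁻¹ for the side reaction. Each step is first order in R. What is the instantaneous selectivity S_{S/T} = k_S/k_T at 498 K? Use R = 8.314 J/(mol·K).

Since both paths have the same order in R, the concentration cancels and S_{S/T} = k_S/k_T = (A_S/A_T)·exp[(E_T−E_S)/(RT)].
(E_T−E_S)/(RT) = (55.0−83.0)×10³/(8.314×498) = -28000/4140 = -6.763.
k_S/k_T = (4.84×10^9/9.06×10^5)·exp(-6.763) = 5342 × 0.001156 = 6.18.

6.18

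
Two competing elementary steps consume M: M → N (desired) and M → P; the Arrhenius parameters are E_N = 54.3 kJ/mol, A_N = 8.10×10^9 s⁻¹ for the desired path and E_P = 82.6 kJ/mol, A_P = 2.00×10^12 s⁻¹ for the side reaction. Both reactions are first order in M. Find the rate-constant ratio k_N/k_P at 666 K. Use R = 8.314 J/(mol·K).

0.672

Since both paths have the same order in M, the concentration cancels and S_{N/P} = k_N/k_P = (A_N/A_P)·exp[(E_P−E_N)/(RT)].
(E_P−E_N)/(RT) = (82.6−54.3)×10³/(8.314×666) = 28300/5537 = 5.111.
k_N/k_P = (8.10×10^9/2.00×10^12)·exp(5.111) = 0.004050 × 165.8 = 0.672.
Since E_N < E_P, lowering the temperature improves selectivity toward N.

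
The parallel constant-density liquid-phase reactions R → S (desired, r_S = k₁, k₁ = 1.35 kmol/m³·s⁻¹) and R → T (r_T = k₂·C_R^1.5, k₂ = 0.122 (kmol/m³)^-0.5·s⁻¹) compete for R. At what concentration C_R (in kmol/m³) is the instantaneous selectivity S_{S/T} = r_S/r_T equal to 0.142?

S_{S/T} = (k₁/k₂)·C_R^-1.5 ⇒ C_R = (S·k₂/k₁)^(1/(-1.5)).
= (0.142×0.122/1.35)^(-0.6667) = (0.01283)^(-0.6667) = 18.2 kmol/m³.

18.2 kmol/m³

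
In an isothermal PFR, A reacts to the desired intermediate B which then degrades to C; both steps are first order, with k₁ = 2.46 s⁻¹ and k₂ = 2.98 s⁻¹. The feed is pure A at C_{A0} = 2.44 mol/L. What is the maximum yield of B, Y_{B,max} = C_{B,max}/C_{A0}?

For a first-order series the maximum intermediate yield is C_{B,max}/C_{A0} = (k₁/k₂)^[k₂/(k₂−k₁)].
= (2.46/2.98)^(2.98/(2.98−2.46)) = (0.8255)^(5.731) = 0.3332.

0.333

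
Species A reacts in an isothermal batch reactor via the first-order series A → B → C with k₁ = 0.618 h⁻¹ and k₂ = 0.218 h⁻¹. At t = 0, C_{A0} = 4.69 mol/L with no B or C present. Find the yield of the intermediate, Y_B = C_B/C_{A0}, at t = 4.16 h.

The intermediate concentration in a first-order A→B→C sequence is C_B = k₁C_{A0}(e^(−k₁t) − e^(−k₂t))/(k₂−k₁).
e^(−k₁t) = e^(−0.618×4.16) = e^(−2.571) = 0.07647; e^(−k₂t) = e^(−0.9069) = 0.4038.
C_B = 0.618×4.69/(0.218−0.618) × (0.07647−0.4038) = (-7.246)×(-0.3273) = 2.372 mol/L.
Y_B = C_B/C_{A0} = 2.372/4.69 = 0.506.

0.506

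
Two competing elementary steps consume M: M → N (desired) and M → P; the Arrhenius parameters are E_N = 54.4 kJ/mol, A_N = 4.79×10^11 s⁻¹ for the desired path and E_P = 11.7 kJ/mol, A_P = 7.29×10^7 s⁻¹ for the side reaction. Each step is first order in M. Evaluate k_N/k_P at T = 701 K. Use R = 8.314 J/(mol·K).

4.32

Since both paths have the same order in M, the concentration cancels and S_{N/P} = k_N/k_P = (A_N/A_P)·exp[(E_P−E_N)/(RT)].
(E_P−E_N)/(RT) = (11.7−54.4)×10³/(8.314×701) = -42700/5828 = -7.327.
k_N/k_P = (4.79×10^11/7.29×10^7)·exp(-7.327) = 6571 × 6.578×10^-4 = 4.32.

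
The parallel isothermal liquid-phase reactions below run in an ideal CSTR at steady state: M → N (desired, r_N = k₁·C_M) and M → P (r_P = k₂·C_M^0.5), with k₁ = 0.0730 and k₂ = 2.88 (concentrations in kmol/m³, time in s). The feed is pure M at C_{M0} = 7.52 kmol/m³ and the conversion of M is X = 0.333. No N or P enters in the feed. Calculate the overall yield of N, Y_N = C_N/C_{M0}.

0.0179

Exit C_M = C_{M0}(1−X) = 7.52×0.667 = 5.016 kmol/m³.
Rates in a CSTR are evaluated at the outlet concentration: r_N = 0.0730×5.016 = 0.3662, r_P = 2.88×5.016^0.5 = 6.450.
Fraction of consumed M going to N: r_N/(r_N+r_P) = 0.05372.
C_N = 0.05372·C_{M0}·X = 0.05372×7.52×0.333 = 0.135 kmol/m³; Y_N = C_N/C_{M0} = 0.0179.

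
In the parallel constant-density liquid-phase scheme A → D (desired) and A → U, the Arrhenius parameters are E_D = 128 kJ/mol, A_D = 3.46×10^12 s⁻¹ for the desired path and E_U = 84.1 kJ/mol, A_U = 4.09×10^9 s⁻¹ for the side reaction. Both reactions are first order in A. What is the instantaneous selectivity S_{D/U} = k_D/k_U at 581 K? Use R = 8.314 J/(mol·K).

0.0956

Since both paths have the same order in A, the concentration cancels and S_{D/U} = k_D/k_U = (A_D/A_U)·exp[(E_U−E_D)/(RT)].
(E_U−E_D)/(RT) = (84.1−128)×10³/(8.314×581) = -43900/4830 = -9.088.
k_D/k_U = (3.46×10^12/4.09×10^9)·exp(-9.088) = 846.0 × 1.130×10^-4 = 0.0956.
Since E_D > E_U, raising the temperature improves selectivity toward D.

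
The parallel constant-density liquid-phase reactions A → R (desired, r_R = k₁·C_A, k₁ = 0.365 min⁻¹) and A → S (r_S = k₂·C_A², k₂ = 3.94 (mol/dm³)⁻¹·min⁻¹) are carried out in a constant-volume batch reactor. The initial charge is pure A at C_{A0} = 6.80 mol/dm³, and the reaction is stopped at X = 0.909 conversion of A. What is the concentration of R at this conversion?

C_A = C_{A0}(1−X) = 0.6188 mol/dm³.
Along a PFR/batch, dC_R/dC_A = −r_R/(r_R+r_S) = −k₁/(k₁+k₂·C_A).
Integrating from C_{A0} to C_A: C_R = (0.365/3.94)·ln[(0.365+3.94·6.80)/(0.365+3.94·0.619)] = 0.09264·ln(27.16/2.803) = 0.2104 mol/dm³.

0.210 mol/dm³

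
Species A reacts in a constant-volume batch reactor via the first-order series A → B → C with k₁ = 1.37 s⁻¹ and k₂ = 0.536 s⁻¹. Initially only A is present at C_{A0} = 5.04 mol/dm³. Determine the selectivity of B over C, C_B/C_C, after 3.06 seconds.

Solving the coupled first-order balances gives C_B(t) = [k₁/(k₂−k₁)]·C_{A0}·(e^(−k₁t) − e^(−k₂t)).
e^(−k₁t) = e^(−1.37×3.06) = e^(−4.192) = 0.01511; e^(−k₂t) = e^(−1.640) = 0.1939.
C_B = 1.37×5.04/(0.536−1.37) × (0.01511−0.1939) = (-8.279)×(-0.1788) = 1.481 mol/dm³.
C_A = C_{A0}e^(−k₁t) = 0.07617 mol/dm³, so C_C = C_{A0}−C_A−C_B = 3.483 mol/dm³; C_B/C_C = 0.425.

0.425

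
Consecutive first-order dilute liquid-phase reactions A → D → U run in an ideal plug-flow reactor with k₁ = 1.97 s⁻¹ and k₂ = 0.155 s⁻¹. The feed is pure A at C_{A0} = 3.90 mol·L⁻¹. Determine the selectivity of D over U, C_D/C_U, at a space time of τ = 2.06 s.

3.62

The intermediate concentration in a first-order A→B→C sequence is C_D = k₁C_{A0}(e^(−k₁τ) − e^(−k₂τ))/(k₂−k₁).
e^(−k₁τ) = e^(−1.97×2.06) = e^(−4.058) = 0.01728; e^(−k₂τ) = e^(−0.3193) = 0.7267.
C_D = 1.97×3.90/(0.155−1.97) × (0.01728−0.7267) = (-4.233)×(-0.7094) = 3.003 mol·L⁻¹.
C_A = C_{A0}e^(−k₁τ) = 0.06739 mol·L⁻¹, so C_U = C_{A0}−C_A−C_D = 0.8298 mol·L⁻¹; C_D/C_U = 3.62.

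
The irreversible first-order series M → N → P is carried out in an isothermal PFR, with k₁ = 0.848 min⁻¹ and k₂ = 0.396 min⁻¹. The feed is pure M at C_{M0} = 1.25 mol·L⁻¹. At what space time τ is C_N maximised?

1.68 min

The intermediate peaks when r₁ = r₂, i.e. k₁e^(−k₁τ) = k₂e^(−k₂τ), giving τ_opt = ln(k₂/k₁)/(k₂−k₁).
= ln(0.396/0.848)/(0.396−0.848) = ln(0.4670)/-0.4520 = -0.7615/-0.4520 = 1.68 min.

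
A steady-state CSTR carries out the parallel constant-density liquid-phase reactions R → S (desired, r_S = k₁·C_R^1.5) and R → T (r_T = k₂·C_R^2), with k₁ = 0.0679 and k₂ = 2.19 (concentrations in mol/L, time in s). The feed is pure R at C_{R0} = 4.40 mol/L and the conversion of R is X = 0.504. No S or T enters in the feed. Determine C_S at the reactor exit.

Exit C_R = C_{R0}(1−X) = 4.40×0.496 = 2.182 mol/L.
In a CSTR the entire volume is at exit conditions, so r_S = 0.0679×2.182^1.5 = 0.2189 and r_T = 2.19×2.182^2 = 10.43.
Fraction of consumed R going to S: r_S/(r_S+r_T) = 0.02056.
C_S = 0.02056·C_{R0}·X = 0.02056×4.40×0.504 = 0.0456 mol/L.

0.0456 mol/L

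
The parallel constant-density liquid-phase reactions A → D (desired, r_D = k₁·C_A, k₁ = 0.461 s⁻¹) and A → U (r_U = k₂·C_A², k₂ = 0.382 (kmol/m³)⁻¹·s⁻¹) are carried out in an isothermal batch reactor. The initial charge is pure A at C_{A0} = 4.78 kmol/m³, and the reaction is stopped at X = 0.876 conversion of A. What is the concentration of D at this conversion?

C_A = C_{A0}(1−X) = 0.5927 kmol/m³.
Along a PFR/batch, dC_D/dC_A = −r_D/(r_D+r_U) = −k₁/(k₁+k₂·C_A).
Integrating from C_{A0} to C_A: C_D = (0.461/0.382)·ln[(0.461+0.382·4.78)/(0.461+0.382·0.593)] = 1.207·ln(2.287/0.6874) = 1.451 kmol/m³.

1.45 kmol/m³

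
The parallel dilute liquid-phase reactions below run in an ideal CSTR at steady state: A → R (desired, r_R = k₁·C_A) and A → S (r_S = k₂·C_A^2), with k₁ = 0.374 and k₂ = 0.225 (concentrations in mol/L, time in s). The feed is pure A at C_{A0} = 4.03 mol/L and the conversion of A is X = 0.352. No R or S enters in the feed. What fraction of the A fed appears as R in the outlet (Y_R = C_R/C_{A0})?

0.137

Exit C_A = C_{A0}(1−X) = 4.03×0.648 = 2.611 mol/L.
A CSTR operates uniformly at the exit composition, giving r_R = 0.9767 and r_S = 1.534 (each k·C_A^n at C_A = 2.611).
Fraction of consumed A going to R: r_R/(r_R+r_S) = 0.3889.
C_R = 0.3889·C_{A0}·X = 0.3889×4.03×0.352 = 0.552 mol/L; Y_R = C_R/C_{A0} = 0.137.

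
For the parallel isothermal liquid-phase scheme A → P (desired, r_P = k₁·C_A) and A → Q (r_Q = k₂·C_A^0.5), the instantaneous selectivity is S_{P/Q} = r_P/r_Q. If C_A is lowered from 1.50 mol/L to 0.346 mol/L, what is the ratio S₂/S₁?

S_{P/Q} = (k₁/k₂)·C_A^0.5, so S₂/S₁ = (C_{A,2}/C_{A,1})^0.5.
= (0.346/1.50)^0.5 = (0.2307)^0.5 = 0.480.
Selectivity toward P falls as C_A falls — high-concentration operation is favoured.

0.480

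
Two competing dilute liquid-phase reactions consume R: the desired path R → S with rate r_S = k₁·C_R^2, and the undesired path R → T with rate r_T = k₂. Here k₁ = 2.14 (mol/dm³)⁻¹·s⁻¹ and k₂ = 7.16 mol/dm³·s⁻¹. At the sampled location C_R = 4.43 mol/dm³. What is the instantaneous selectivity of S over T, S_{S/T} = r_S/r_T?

5.87

S_{S/T} = r_S/r_T = (k₁·C_R^2)/(k₂) = (k₁/k₂)·C_R^2.
= (2.14×4.430^2) / (7.16) = 42.00/7.160 = 5.87.
Since the desired path is higher order in R, keeping C_R high (PFR or concentrated feed) favours S.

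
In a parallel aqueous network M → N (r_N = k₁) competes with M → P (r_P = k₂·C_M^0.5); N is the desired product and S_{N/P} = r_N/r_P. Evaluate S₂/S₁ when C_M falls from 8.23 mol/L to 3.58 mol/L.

1.52

S_{N/P} = (k₁/k₂)·C_M^-0.5, so S₂/S₁ = (C_{M,2}/C_{M,1})^-0.5.
= (3.58/8.23)^(-0.5) = (0.4350)^(-0.5) = 1.52.
Selectivity toward N rises as C_M falls — low-concentration operation is favoured.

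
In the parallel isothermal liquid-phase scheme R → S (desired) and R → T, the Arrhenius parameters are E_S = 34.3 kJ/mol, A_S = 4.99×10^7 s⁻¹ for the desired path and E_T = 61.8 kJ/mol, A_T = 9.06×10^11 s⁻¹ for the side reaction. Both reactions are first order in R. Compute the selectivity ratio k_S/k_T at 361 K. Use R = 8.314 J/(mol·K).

k_S/k_T = (A_S/A_T)·exp[−(E_S−E_T)/(RT)] = (A_S/A_T)·exp[(E_T−E_S)/(RT)].
(E_T−E_S)/(RT) = (61.8−34.3)×10³/(8.314×361) = 27500/3001 = 9.163.
k_S/k_T = (4.99×10^7/9.06×10^11)·exp(9.163) = 5.508×10^-5 × 9533 = 0.525.

0.525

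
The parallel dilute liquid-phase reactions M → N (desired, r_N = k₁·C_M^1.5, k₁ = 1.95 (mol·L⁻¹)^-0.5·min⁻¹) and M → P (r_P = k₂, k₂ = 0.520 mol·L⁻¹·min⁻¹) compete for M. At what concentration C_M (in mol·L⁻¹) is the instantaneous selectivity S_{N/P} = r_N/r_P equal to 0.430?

0.236 mol·L⁻¹

S_{N/P} = (k₁/k₂)·C_M^1.5 ⇒ C_M = (S·k₂/k₁)^(1/1.5).
= (0.430×0.520/1.95)^(0.6667) = (0.1147)^(0.6667) = 0.236 mol·L⁻¹.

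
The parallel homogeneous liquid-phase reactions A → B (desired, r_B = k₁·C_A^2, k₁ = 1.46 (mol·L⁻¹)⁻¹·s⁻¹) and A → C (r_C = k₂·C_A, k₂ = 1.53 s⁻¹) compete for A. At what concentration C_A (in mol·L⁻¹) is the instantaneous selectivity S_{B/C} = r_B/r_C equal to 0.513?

S_{B/C} = (k₁/k₂)·C_A ⇒ C_A = S·k₂/k₁.
= 0.513×1.53/1.46 = 0.538 mol·L⁻¹.

0.538 mol·L⁻¹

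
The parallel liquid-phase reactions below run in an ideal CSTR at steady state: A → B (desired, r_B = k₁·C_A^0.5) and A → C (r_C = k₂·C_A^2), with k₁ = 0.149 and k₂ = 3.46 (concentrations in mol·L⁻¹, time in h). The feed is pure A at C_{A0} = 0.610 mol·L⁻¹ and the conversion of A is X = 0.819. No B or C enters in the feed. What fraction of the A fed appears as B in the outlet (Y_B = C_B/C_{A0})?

0.442

Exit C_A = C_{A0}(1−X) = 0.610×0.181 = 0.1104 mol·L⁻¹.
Rates in a CSTR are evaluated at the outlet concentration: r_B = 0.149×0.1104^0.5 = 0.04951, r_C = 3.46×0.1104^2 = 0.04218.
Fraction of consumed A going to B: r_B/(r_B+r_C) = 0.5400.
C_B = 0.5400·C_{A0}·X = 0.5400×0.610×0.819 = 0.270 mol·L⁻¹; Y_B = C_B/C_{A0} = 0.442.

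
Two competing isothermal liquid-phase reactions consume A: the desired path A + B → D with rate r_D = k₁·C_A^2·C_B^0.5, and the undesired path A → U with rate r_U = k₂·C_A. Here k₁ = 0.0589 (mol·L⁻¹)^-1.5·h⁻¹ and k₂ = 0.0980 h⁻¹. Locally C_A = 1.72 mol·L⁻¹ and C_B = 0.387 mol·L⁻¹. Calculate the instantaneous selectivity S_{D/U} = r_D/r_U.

0.643

S_{D/U} = r_D/r_U = (k₁·C_A^2·C_B^0.5)/(k₂·C_A) = (k₁/k₂)·C_A·C_B^0.5.
= (0.0589×1.720^2×0.3870^0.5) / (0.0980×1.720) = 0.1084/0.1686 = 0.643.
Since the desired path is higher order in A, keeping C_A high (PFR or concentrated feed) favours D.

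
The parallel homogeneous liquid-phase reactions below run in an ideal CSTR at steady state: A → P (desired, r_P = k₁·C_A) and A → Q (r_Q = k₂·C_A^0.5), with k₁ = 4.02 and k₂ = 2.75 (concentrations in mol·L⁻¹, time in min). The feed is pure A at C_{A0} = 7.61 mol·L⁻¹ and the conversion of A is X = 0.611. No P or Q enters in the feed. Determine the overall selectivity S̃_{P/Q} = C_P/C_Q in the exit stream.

2.52

Exit C_A = C_{A0}(1−X) = 7.61×0.389 = 2.960 mol·L⁻¹.
In a CSTR the entire volume is at exit conditions, so r_P = 4.02×2.960 = 11.90 and r_Q = 2.75×2.960^0.5 = 4.732.
Overall selectivity = C_P/C_Q = r_Pτ/(r_Qτ) = r_P/r_Q = 2.52.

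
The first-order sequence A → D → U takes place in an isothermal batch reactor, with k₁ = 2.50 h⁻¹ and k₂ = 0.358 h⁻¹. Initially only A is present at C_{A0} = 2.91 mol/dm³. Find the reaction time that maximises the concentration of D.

0.907 h

The intermediate peaks when r₁ = r₂, i.e. k₁e^(−k₁t) = k₂e^(−k₂t), giving t_opt = ln(k₂/k₁)/(k₂−k₁).
= ln(0.358/2.50)/(0.358−2.50) = ln(0.1432)/-2.142 = -1.944/-2.142 = 0.907 h.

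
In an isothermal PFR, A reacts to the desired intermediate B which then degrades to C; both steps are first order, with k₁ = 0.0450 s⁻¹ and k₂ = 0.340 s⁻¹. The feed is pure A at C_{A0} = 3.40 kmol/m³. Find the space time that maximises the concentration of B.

6.86 s

Setting dC_B/dτ = 0 gives τ_opt = ln(k₂/k₁)/(k₂−k₁).
= ln(0.340/0.0450)/(0.340−0.0450) = ln(7.556)/0.2950 = 2.022/0.2950 = 6.86 s.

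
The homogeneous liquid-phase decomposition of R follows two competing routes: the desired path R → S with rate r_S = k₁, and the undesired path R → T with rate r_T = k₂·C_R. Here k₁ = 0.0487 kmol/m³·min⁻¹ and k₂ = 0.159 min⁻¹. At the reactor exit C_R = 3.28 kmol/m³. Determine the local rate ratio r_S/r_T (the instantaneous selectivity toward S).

0.0934

S_{S/T} = r_S/r_T = (k₁)/(k₂·C_R) = (k₁/k₂)·C_R⁻¹.
= (0.0487) / (0.159×3.280) = 0.04870/0.5215 = 0.0934.
The undesired path is higher order in R, so low C_R (CSTR or dilute feed) favours S.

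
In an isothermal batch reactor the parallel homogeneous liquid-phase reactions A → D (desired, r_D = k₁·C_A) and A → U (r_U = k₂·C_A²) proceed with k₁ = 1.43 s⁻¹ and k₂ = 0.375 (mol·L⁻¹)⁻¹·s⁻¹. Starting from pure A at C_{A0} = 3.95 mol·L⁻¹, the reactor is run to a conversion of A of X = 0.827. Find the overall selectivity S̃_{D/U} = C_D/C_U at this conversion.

1.76

C_A = C_{A0}(1−X) = 0.6834 mol·L⁻¹.
Along a PFR/batch, dC_D/dC_A = −r_D/(r_D+r_U) = −k₁/(k₁+k₂·C_A).
Integrating from C_{A0} to C_A: C_D = (1.43/0.375)·ln[(1.43+0.375·3.95)/(1.43+0.375·0.683)] = 3.813·ln(2.911/1.686) = 2.082 mol·L⁻¹.
C_U = (C_{A0}−C_A)−C_D = 1.184 mol·L⁻¹; S̃_{D/U} = 2.082/1.184 = 1.76.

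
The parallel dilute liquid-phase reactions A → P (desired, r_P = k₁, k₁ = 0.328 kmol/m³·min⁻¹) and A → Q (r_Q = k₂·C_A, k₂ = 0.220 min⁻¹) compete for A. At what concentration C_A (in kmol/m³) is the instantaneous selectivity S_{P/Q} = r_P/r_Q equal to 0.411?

S_{P/Q} = (k₁/k₂)·C_A⁻¹ ⇒ C_A = (S·k₂/k₁)^(-1).
= (0.411×0.220/0.328)^(-1) = (0.2757)^(-1) = 3.63 kmol/m³.

3.63 kmol/m³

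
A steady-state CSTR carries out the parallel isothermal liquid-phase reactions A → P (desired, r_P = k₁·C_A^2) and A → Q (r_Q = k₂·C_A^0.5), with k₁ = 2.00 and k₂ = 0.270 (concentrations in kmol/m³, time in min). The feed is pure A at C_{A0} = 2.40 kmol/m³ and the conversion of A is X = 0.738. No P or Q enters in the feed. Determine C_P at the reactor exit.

Exit C_A = C_{A0}(1−X) = 2.40×0.262 = 0.6288 kmol/m³.
In a CSTR the entire volume is at exit conditions, so r_P = 2.00×0.6288^2 = 0.7908 and r_Q = 0.270×0.6288^0.5 = 0.2141.
Fraction of consumed A going to P: r_P/(r_P+r_Q) = 0.7869.
C_P = 0.7869·C_{A0}·X = 0.7869×2.40×0.738 = 1.39 kmol/m³.

1.39 kmol/m³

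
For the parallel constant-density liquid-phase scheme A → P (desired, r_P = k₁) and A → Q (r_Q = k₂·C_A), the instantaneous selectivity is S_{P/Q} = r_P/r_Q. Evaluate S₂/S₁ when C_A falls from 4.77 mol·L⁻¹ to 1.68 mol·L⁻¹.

2.84

S_{P/Q} = (k₁/k₂)·C_A⁻¹, so S₂/S₁ = (C_{A,2}/C_{A,1})⁻¹.
= 4.77/1.68 = 2.84.
Selectivity toward P rises as C_A falls — low-concentration operation is favoured.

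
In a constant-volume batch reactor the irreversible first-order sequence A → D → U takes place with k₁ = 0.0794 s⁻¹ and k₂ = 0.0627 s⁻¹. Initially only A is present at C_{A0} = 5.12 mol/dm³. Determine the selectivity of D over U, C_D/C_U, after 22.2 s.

0.792

Solving the coupled first-order balances gives C_D(t) = [k₁/(k₂−k₁)]·C_{A0}·(e^(−k₁t) − e^(−k₂t)).
e^(−k₁t) = e^(−0.0794×22.2) = e^(−1.763) = 0.1716; e^(−k₂t) = e^(−1.392) = 0.2486.
C_D = 0.0794×5.12/(0.0627−0.0794) × (0.1716−0.2486) = (-24.34)×(-0.07701) = 1.875 mol/dm³.
C_A = C_{A0}e^(−k₁t) = 0.8785 mol/dm³, so C_U = C_{A0}−C_A−C_D = 2.367 mol/dm³; C_D/C_U = 0.792.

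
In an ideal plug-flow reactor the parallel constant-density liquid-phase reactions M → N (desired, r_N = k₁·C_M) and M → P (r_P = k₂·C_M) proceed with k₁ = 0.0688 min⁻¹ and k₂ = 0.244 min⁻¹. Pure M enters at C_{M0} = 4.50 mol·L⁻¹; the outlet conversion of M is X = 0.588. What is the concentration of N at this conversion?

C_M = C_{M0}(1−X) = 1.854 mol·L⁻¹.
Both paths are first order in M, so the instantaneous fraction to N is constant: dC_N/d(−C_M) = k₁/(k₁+k₂) = 0.2199.
C_N = 0.2199·(C_{M0}−C_M) = 0.2199×2.646 = 0.582 mol·L⁻¹.

0.582 mol·L⁻¹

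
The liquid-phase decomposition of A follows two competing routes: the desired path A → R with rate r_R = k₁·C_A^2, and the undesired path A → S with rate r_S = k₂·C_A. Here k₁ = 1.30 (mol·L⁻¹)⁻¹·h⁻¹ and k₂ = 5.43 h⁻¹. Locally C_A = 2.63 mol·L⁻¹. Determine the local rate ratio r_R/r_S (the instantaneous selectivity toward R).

S_{R/S} = r_R/r_S = (k₁·C_A^2)/(k₂·C_A) = (k₁/k₂)·C_A.
= (1.30×2.630^2) / (5.43×2.630) = 8.992/14.28 = 0.630.
Since the desired path is higher order in A, keeping C_A high (PFR or concentrated feed) favours R.

0.630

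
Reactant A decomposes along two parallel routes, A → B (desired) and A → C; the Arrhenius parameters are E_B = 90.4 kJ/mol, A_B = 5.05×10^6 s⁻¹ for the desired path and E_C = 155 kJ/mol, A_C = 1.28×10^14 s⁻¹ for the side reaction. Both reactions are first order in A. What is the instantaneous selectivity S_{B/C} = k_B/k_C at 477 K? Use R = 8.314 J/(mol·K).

0.468

k_B/k_C = (A_B/A_C)·exp[−(E_B−E_C)/(RT)] = (A_B/A_C)·exp[(E_C−E_B)/(RT)].
(E_C−E_B)/(RT) = (155−90.4)×10³/(8.314×477) = 64600/3966 = 16.29.
k_B/k_C = (5.05×10^6/1.28×10^14)·exp(16.29) = 3.945×10^-8 × 1.187×10^7 = 0.468.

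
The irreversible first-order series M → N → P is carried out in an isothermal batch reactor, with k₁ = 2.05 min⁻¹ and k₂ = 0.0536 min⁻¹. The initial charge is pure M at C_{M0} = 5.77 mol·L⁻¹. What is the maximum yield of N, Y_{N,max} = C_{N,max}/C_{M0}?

For a first-order series the maximum intermediate yield is C_{N,max}/C_{M0} = (k₁/k₂)^[k₂/(k₂−k₁)].
= (2.05/0.0536)^(0.0536/(0.0536−2.05)) = (38.25)^(-0.02685) = 0.9068.

0.907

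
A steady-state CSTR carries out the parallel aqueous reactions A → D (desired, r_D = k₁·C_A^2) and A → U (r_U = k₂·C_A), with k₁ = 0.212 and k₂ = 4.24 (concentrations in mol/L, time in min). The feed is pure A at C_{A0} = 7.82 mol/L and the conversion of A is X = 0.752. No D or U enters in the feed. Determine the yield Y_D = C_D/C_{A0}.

Exit C_A = C_{A0}(1−X) = 7.82×0.248 = 1.939 mol/L.
In a CSTR the entire volume is at exit conditions, so r_D = 0.212×1.939^2 = 0.7974 and r_U = 4.24×1.939 = 8.223.
Fraction of consumed A going to D: r_D/(r_D+r_U) = 0.08840.
C_D = 0.08840·C_{A0}·X = 0.08840×7.82×0.752 = 0.520 mol/L; Y_D = C_D/C_{A0} = 0.0665.

0.0665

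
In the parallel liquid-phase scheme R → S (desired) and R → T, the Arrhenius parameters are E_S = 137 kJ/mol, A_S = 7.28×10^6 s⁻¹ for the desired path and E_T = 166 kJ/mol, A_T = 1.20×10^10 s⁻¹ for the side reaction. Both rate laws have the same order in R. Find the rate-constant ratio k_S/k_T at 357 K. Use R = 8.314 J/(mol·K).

10.6

Since both paths have the same order in R, the concentration cancels and S_{S/T} = k_S/k_T = (A_S/A_T)·exp[(E_T−E_S)/(RT)].
(E_T−E_S)/(RT) = (166−137)×10³/(8.314×357) = 29000/2968 = 9.771.
k_S/k_T = (7.28×10^6/1.20×10^10)·exp(9.771) = 6.067×10^-4 × 17511 = 10.6.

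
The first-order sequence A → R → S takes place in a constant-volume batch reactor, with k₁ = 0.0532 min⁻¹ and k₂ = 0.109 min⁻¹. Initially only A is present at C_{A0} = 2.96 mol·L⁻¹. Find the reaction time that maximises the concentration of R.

Setting dC_R/dt = 0 gives t_opt = ln(k₂/k₁)/(k₂−k₁).
= ln(0.109/0.0532)/(0.109−0.0532) = ln(2.049)/0.05580 = 0.7173/0.05580 = 12.9 min.

12.9 min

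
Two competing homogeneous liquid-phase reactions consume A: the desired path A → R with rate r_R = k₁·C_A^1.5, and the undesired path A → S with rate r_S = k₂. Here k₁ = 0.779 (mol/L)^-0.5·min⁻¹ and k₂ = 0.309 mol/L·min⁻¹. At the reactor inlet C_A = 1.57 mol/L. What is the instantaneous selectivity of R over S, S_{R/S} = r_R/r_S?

S_{R/S} = r_R/r_S = (k₁·C_A^1.5)/(k₂) = (k₁/k₂)·C_A^1.5.
= (0.779×1.570^1.5) / (0.309) = 1.532/0.3090 = 4.96.

4.96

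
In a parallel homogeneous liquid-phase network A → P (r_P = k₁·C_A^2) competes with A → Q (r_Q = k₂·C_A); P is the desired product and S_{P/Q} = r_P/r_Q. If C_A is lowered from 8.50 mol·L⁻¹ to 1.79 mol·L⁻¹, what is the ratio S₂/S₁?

0.211

S_{P/Q} = (k₁/k₂)·C_A, so S₂/S₁ = (C_{A,2}/C_{A,1}).
= 1.79/8.50 = 0.211.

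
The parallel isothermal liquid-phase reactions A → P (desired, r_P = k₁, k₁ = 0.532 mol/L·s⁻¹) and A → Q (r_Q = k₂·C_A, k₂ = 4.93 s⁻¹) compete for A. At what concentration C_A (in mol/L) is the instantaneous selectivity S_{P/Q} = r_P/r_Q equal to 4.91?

S_{P/Q} = (k₁/k₂)·C_A⁻¹ ⇒ C_A = (S·k₂/k₁)^(-1).
= (4.91×4.93/0.532)^(-1) = (45.50)^(-1) = 0.0220 mol/L.

0.0220 mol/L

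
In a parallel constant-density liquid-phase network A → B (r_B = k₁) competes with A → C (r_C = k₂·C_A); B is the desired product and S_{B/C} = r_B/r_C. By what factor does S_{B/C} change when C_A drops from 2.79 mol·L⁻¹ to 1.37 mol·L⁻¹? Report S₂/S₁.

S_{B/C} = (k₁/k₂)·C_A⁻¹, so S₂/S₁ = (C_{A,2}/C_{A,1})⁻¹.
= 2.79/1.37 = 2.04.
Selectivity toward B rises as C_A falls — low-concentration operation is favoured.

2.04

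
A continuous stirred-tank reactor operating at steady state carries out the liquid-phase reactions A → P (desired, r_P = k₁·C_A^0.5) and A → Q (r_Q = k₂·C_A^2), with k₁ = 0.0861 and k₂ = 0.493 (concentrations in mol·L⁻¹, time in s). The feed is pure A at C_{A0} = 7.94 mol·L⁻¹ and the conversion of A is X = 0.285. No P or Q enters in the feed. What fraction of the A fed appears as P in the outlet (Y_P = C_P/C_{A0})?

Exit C_A = C_{A0}(1−X) = 7.94×0.715 = 5.677 mol·L⁻¹.
Rates in a CSTR are evaluated at the outlet concentration: r_P = 0.0861×5.677^0.5 = 0.2051, r_Q = 0.493×5.677^2 = 15.89.
Fraction of consumed A going to P: r_P/(r_P+r_Q) = 0.01275.
C_P = 0.01275·C_{A0}·X = 0.01275×7.94×0.285 = 0.0288 mol·L⁻¹; Y_P = C_P/C_{A0} = 0.00363.

0.00363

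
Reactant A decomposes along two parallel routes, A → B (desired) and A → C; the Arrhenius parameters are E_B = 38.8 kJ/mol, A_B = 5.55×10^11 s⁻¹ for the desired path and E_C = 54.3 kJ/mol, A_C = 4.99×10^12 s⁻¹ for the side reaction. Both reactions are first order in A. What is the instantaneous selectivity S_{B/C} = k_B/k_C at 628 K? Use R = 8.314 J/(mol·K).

2.17

Since both paths have the same order in A, the concentration cancels and S_{B/C} = k_B/k_C = (A_B/A_C)·exp[(E_C−E_B)/(RT)].
(E_C−E_B)/(RT) = (54.3−38.8)×10³/(8.314×628) = 15500/5221 = 2.969.
k_B/k_C = (5.55×10^11/4.99×10^12)·exp(2.969) = 0.1112 × 19.47 = 2.17.
Since E_B < E_C, lowering the temperature improves selectivity toward B.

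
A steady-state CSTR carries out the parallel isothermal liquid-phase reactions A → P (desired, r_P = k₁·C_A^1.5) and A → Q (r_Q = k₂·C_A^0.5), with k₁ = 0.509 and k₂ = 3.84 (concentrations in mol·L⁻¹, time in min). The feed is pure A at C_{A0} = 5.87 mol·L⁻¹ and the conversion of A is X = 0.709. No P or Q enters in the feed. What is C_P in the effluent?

0.768 mol·L⁻¹

Exit C_A = C_{A0}(1−X) = 5.87×0.291 = 1.708 mol·L⁻¹.
In a CSTR the entire volume is at exit conditions, so r_P = 0.509×1.708^1.5 = 1.136 and r_Q = 3.84×1.708^0.5 = 5.019.
Fraction of consumed A going to P: r_P/(r_P+r_Q) = 0.1846.
C_P = 0.1846·C_{A0}·X = 0.1846×5.87×0.709 = 0.768 mol·L⁻¹.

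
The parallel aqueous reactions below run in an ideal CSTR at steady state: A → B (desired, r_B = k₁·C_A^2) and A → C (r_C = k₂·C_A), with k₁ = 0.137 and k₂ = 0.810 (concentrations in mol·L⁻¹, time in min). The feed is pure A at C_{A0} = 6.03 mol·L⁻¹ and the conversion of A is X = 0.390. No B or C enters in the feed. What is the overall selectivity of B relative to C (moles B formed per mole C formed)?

Exit C_A = C_{A0}(1−X) = 6.03×0.610 = 3.678 mol·L⁻¹.
A CSTR operates uniformly at the exit composition, giving r_B = 1.854 and r_C = 2.979 (each k·C_A^n at C_A = 3.678).
Overall selectivity = C_B/C_C = r_Bτ/(r_Cτ) = r_B/r_C = 0.622.

0.622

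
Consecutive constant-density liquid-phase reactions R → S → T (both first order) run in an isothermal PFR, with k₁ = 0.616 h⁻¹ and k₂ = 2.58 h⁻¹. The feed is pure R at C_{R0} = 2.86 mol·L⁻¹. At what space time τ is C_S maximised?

Setting dC_S/dτ = 0 gives τ_opt = ln(k₂/k₁)/(k₂−k₁).
= ln(2.58/0.616)/(2.58−0.616) = ln(4.188)/1.964 = 1.432/1.964 = 0.729 h.

0.729 h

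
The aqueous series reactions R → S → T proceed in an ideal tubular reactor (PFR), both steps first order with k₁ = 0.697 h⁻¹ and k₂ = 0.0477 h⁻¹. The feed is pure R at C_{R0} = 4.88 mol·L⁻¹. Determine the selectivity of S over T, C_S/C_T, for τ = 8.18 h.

For first-order series with pure R initially, C_S(τ) = k₁C_{R0}/(k₂−k₁)·(e^(−k₁τ) − e^(−k₂τ)).
e^(−k₁τ) = e^(−0.697×8.18) = e^(−5.701) = 0.003341; e^(−k₂τ) = e^(−0.3902) = 0.6769.
C_S = 0.697×4.88/(0.0477−0.697) × (0.003341−0.6769) = (-5.239)×(-0.6736) = 3.529 mol·L⁻¹.
C_R = C_{R0}e^(−k₁τ) = 0.01630 mol·L⁻¹, so C_T = C_{R0}−C_R−C_S = 1.335 mol·L⁻¹; C_S/C_T = 2.64.

2.64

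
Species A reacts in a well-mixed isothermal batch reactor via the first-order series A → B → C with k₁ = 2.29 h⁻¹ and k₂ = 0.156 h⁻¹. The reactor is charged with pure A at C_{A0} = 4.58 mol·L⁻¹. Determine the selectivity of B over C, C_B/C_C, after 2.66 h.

Solving the coupled first-order balances gives C_B(t) = [k₁/(k₂−k₁)]·C_{A0}·(e^(−k₁t) − e^(−k₂t)).
e^(−k₁t) = e^(−2.29×2.66) = e^(−6.091) = 0.002262; e^(−k₂t) = e^(−0.4150) = 0.6604.
C_B = 2.29×4.58/(0.156−2.29) × (0.002262−0.6604) = (-4.915)×(-0.6581) = 3.234 mol·L⁻¹.
C_A = C_{A0}e^(−k₁t) = 0.01036 mol·L⁻¹, so C_C = C_{A0}−C_A−C_B = 1.335 mol·L⁻¹; C_B/C_C = 2.42.

2.42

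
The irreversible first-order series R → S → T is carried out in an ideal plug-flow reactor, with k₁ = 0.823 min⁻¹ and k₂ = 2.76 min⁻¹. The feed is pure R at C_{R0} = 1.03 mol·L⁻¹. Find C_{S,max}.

0.184 mol·L⁻¹

Evaluating C_S at τ_opt = ln(k₂/k₁)/(k₂−k₁) gives C_{S,max}/C_{R0} = (k₁/k₂)^[k₂/(k₂−k₁)].
= (0.823/2.76)^(2.76/(2.76−0.823)) = (0.2982)^(1.425) = 0.1783.
C_{S,max} = 0.1783×1.03 = 0.184 mol·L⁻¹.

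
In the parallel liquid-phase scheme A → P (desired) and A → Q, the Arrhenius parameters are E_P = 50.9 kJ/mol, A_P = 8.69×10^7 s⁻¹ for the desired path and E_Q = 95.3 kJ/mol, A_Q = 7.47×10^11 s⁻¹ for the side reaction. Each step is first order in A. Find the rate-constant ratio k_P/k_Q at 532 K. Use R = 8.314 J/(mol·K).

2.66

With equal orders, S_{P/Q} = k_P/k_Q = (A_P/A_Q)·exp[(E_Q−E_P)/(RT)].
(E_Q−E_P)/(RT) = (95.3−50.9)×10³/(8.314×532) = 44400/4423 = 10.04.
k_P/k_Q = (8.69×10^7/7.47×10^11)·exp(10.04) = 1.163×10^-4 × 22887 = 2.66.
Since E_P < E_Q, lowering the temperature improves selectivity toward P.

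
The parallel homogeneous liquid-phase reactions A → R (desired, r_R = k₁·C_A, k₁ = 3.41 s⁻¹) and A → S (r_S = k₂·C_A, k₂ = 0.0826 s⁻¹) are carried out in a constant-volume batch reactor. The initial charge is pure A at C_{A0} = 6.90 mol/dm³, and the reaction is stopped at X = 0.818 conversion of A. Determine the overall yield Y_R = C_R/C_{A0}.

C_A = C_{A0}(1−X) = 1.256 mol/dm³.
Both paths are first order in A, so the instantaneous fraction to R is constant: dC_R/d(−C_A) = k₁/(k₁+k₂) = 0.9763.
C_R = 0.9763·(C_{A0}−C_A) = 0.9763×5.644 = 5.51 mol/dm³.
Y_R = C_R/C_{A0} = 5.511/6.90 = 0.799.

0.799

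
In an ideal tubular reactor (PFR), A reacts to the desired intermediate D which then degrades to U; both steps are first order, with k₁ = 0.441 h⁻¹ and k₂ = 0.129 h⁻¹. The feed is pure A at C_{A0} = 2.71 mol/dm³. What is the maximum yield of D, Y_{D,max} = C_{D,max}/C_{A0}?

0.602

At the optimum, C_{D,max}/C_{A0} = (k₁/k₂)^[k₂/(k₂−k₁)].
= (0.441/0.129)^(0.129/(0.129−0.441)) = (3.419)^(-0.4135) = 0.6016.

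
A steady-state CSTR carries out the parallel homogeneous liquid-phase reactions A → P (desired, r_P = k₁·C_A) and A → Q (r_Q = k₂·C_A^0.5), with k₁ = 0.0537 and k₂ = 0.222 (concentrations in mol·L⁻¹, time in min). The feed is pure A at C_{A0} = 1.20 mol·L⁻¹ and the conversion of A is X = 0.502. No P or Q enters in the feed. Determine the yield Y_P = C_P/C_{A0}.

0.0791

Exit C_A = C_{A0}(1−X) = 1.20×0.498 = 0.5976 mol·L⁻¹.
In a CSTR the entire volume is at exit conditions, so r_P = 0.0537×0.5976 = 0.03209 and r_Q = 0.222×0.5976^0.5 = 0.1716.
Fraction of consumed A going to P: r_P/(r_P+r_Q) = 0.1575.
C_P = 0.1575·C_{A0}·X = 0.1575×1.20×0.502 = 0.0949 mol·L⁻¹; Y_P = C_P/C_{A0} = 0.0791.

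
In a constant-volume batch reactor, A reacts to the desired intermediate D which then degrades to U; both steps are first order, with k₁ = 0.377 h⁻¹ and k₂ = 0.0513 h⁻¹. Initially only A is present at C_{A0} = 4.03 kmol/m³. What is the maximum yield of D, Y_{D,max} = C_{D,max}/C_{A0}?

0.730

At the optimum, C_{D,max}/C_{A0} = (k₁/k₂)^[k₂/(k₂−k₁)].
= (0.377/0.0513)^(0.0513/(0.0513−0.377)) = (7.349)^(-0.1575) = 0.7304.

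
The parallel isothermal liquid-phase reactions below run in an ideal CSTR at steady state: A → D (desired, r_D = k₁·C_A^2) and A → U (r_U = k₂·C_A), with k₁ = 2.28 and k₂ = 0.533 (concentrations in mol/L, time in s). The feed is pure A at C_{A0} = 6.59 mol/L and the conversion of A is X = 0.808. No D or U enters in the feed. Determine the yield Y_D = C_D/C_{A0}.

Exit C_A = C_{A0}(1−X) = 6.59×0.192 = 1.265 mol/L.
Rates in a CSTR are evaluated at the outlet concentration: r_D = 2.28×1.265^2 = 3.650, r_U = 0.533×1.265 = 0.6744.
Fraction of consumed A going to D: r_D/(r_D+r_U) = 0.8441.
C_D = 0.8441·C_{A0}·X = 0.8441×6.59×0.808 = 4.49 mol/L; Y_D = C_D/C_{A0} = 0.682.

0.682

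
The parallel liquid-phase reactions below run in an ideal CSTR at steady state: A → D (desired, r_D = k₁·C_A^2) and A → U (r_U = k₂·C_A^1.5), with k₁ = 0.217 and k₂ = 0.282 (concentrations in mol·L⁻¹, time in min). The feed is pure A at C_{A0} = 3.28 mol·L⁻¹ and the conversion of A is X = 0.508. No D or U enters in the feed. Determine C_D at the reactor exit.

Exit C_A = C_{A0}(1−X) = 3.28×0.492 = 1.614 mol·L⁻¹.
A CSTR operates uniformly at the exit composition, giving r_D = 0.5651 and r_U = 0.5781 (each k·C_A^n at C_A = 1.614).
Fraction of consumed A going to D: r_D/(r_D+r_U) = 0.4943.
C_D = 0.4943·C_{A0}·X = 0.4943×3.28×0.508 = 0.824 mol·L⁻¹.

0.824 mol·L⁻¹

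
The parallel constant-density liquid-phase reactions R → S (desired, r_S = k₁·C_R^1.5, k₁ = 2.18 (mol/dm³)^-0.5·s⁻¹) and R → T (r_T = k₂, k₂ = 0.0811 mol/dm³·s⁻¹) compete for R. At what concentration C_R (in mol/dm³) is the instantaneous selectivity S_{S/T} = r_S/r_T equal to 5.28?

0.338 mol/dm³

S_{S/T} = (k₁/k₂)·C_R^1.5 ⇒ C_R = (S·k₂/k₁)^(1/1.5).
= (5.28×0.0811/2.18)^(0.6667) = (0.1964)^(0.6667) = 0.338 mol/dm³.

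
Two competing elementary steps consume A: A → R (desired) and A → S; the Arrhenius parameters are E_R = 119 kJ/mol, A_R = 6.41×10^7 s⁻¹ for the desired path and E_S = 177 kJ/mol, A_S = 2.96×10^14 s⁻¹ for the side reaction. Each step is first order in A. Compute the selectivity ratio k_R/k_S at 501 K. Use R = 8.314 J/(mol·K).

With equal orders, S_{R/S} = k_R/k_S = (A_R/A_S)·exp[(E_S−E_R)/(RT)].
(E_S−E_R)/(RT) = (177−119)×10³/(8.314×501) = 58000/4165 = 13.92.
k_R/k_S = (6.41×10^7/2.96×10^14)·exp(13.92) = 2.166×10^-7 × 1.115×10^6 = 0.241.
Since E_R < E_S, lowering the temperature improves selectivity toward R.

0.241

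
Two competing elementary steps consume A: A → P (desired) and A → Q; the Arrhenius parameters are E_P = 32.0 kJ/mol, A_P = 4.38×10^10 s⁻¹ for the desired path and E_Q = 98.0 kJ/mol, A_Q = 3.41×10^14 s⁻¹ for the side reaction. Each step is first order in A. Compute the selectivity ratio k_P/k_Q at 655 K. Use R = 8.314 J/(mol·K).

Since both paths have the same order in A, the concentration cancels and S_{P/Q} = k_P/k_Q = (A_P/A_Q)·exp[(E_Q−E_P)/(RT)].
(E_Q−E_P)/(RT) = (98.0−32.0)×10³/(8.314×655) = 66000/5446 = 12.12.
k_P/k_Q = (4.38×10^10/3.41×10^14)·exp(12.12) = 1.284×10^-4 × 1.835×10^5 = 23.6.
Since E_P < E_Q, lowering the temperature improves selectivity toward P.

23.6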